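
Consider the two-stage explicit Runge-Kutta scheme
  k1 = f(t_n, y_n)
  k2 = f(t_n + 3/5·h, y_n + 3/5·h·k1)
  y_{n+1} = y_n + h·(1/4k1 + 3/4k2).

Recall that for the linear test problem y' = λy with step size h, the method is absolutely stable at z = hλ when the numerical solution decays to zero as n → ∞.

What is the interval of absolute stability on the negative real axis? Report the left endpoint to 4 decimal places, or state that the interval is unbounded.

Test eqn y'=λy, z=hλ:
  k1=λy_n ⇒ h·k1=z·y_n;  k2=λ(1+3/5z)y_n ⇒ h·k2=z(1+3/5z)y_n
  y_{n+1}/y_n = 1 + 1/4z + 3/4z(1+3/5z) = 1 + z + 9/20z²
  Hence R(z) = 1 + z + 9/20z².

Boundary: |R(x)|=1, x<0.
x=-1.75: |R|=0.6281
R=1: x+9/20x²=0 ⇒ x=−20/9=-2.2222; min R=1−1/(4·9/20)=0.4444>−1
Confirm numerically:
  x=-2.033: |R|=0.82689 <1
  x=-1.889: |R|=0.71674 <1
  x=-1.731: |R|=0.61736 <1
  x=-1.719: |R|=0.61073 <1
  x=-2.805: |R|=1.73561 >1
  x=-2.531: |R|=1.35168 >1
  x=-2.445: |R|=1.24511 >1
Stable set (-2.2222, 0).

z∈(-2.2222,0).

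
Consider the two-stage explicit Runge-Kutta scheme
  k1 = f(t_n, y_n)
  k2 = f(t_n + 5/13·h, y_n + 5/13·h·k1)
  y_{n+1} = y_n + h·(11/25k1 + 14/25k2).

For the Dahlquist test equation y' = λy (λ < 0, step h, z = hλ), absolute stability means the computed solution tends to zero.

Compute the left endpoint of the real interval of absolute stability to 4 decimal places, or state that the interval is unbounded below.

With y'=λy (z=hλ):
  k1=λy_n ⇒ h·k1=z·y_n;  k2=λ(1+5/13z)y_n ⇒ h·k2=z(1+5/13z)y_n
  y_{n+1}/y_n = 1 + 11/25z + 14/25z(1+5/13z) = 1 + z + 14/65z²
  ⇒ R(z) = 1 + z + 14/65z².

Need |R(x)|<1, x<0.
x=-0.95: |R|=0.2444
R=1: x+14/65x²=0 ⇒ x=−65/14=-4.6429; min R=1−1/(4·14/65)=-0.1607>−1
Confirm numerically:
  x=-4.397: |R|=0.76716 <1
  x=-3.129: |R|=0.02025 <1
  x=-1.955: |R|=0.13179 <1
  x=-5.119: |R|=1.52497 >1
  x=-5.098: |R|=1.49976 >1
  x=-5.064: |R|=1.45934 >1
So |R|<1 on (-4.6429, 0).

z* = -4.6429.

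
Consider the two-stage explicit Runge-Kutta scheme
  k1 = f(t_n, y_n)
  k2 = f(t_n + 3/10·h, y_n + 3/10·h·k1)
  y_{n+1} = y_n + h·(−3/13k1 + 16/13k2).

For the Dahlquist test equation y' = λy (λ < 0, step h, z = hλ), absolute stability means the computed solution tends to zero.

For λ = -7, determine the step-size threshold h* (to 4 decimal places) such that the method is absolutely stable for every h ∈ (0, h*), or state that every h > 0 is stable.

With y'=λy (z=hλ):
  k1=λy_n ⇒ h·k1=z·y_n;  k2=λ(1+3/10z)y_n ⇒ h·k2=z(1+3/10z)y_n
  y_{n+1}/y_n = 1 − 3/13z + 16/13z(1+3/10z) = 1 + z + 24/65z²
  Hence R(z) = 1 + z + 24/65z².

Boundary: |R(x)|=1, x<0.
x=-1.2: |R|=0.3317
R=1: x+24/65x²=0 ⇒ x=−65/24=-2.7083; min R=1−1/(4·24/65)=0.3229>−1
Confirm numerically:
  x=-2.671: |R|=0.96318 <1
  x=-2.572: |R|=0.87053 <1
  x=-2.270: |R|=0.63261 <1
  x=-2.135: |R|=0.54804 <1
  x=-3.093: |R|=1.43930 >1
  x=-3.028: |R|=1.35740 >1
  x=-2.760: |R|=1.05265 >1
Interval (-2.7083, 0).

(-2.7083,0); λ=-7 ⇒ h* = (65/24)/7 = 0.3869.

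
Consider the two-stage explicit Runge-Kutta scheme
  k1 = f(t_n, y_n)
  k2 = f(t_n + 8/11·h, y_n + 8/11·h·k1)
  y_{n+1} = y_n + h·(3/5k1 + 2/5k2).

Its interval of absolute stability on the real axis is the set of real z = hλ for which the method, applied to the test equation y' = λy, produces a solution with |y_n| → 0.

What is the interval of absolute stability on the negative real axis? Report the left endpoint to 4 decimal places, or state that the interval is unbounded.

z∈(-3.4375,0).

With y'=λy (z=hλ):
  k1=λy_n ⇒ h·k1=z·y_n;  k2=λ(1+8/11z)y_n ⇒ h·k2=z(1+8/11z)y_n
  y_{n+1}/y_n = 1 + 3/5z + 2/5z(1+8/11z) = 1 + z + 16/55z²
  R(z) = 1 + z + 16/55z².

Solve |R(x)|<1 on ℝ⁻.
x=-1.5: |R|=0.1545
R=1: x+16/55x²=0 ⇒ x=−55/16=-3.4375; min R=1−1/(4·16/55)=0.1406>−1
Confirm numerically:
  x=-3.411: |R|=0.97370 <1
  x=-2.383: |R|=0.26898 <1
  x=-1.542: |R|=0.14971 <1
  x=-3.879: |R|=1.49820 >1
  x=-3.852: |R|=1.46448 >1
Stable set (-3.4375, 0).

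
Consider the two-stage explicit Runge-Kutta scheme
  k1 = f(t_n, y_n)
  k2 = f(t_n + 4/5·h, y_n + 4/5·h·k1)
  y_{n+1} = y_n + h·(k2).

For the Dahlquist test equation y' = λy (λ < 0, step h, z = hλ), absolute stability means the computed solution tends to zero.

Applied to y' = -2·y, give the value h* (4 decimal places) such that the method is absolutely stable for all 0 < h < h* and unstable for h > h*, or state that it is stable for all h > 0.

(-1.2500,0); λ=-2 ⇒ h* = (5/4)/2 = 0.6250.

With y'=λy (z=hλ):
  k1=λy_n ⇒ h·k1=z·y_n;  k2=λ(1+4/5z)y_n ⇒ h·k2=z(1+4/5z)y_n
  y_{n+1}/y_n = 1 + z(1+4/5z) = 1 + z + 4/5z²
  so R(z) = 1 + z + 4/5z².

Find x<0 with |R(x)|<1.
x=-0.5: |R|=0.7000
R=1: x+4/5x²=0 ⇒ x=−5/4=-1.2500; min R=1−1/(4·4/5)=0.6875>−1
Confirm numerically:
  x=-1.087: |R|=0.85826 <1
  x=-0.987: |R|=0.79234 <1
  x=-0.621: |R|=0.68751 <1
  x=-0.619: |R|=0.68753 <1
  x=-1.494: |R|=1.29163 >1
  x=-1.445: |R|=1.22542 >1
So |R|<1 on (-1.2500, 0).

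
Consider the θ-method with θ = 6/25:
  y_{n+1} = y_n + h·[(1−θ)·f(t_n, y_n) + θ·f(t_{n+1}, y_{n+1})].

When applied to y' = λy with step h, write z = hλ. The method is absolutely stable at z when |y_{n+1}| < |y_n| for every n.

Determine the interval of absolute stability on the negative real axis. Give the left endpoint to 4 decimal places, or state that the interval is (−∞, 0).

Test eqn y'=λy, z=hλ:
  y_{n+1} = y_n + z·[19/25·y_n + 6/25·y_{n+1}] ⇒ (1 − 6/25z)y_{n+1} = (1 + 19/25z)y_n
  R(z) = (1 + 19/25z)/(1 − 6/25z).

Solve |R(x)|<1 on ℝ⁻.
x=-1.33: |R|=0.0082
R=−1: 1+19/25x = −1+6/25x ⇒ -13/25x=2 ⇒ x=2/(-13/25)=-3.8462
Confirm numerically:
  x=-3.735: |R|=0.96952 <1
  x=-3.609: |R|=0.93392 <1
  x=-2.165: |R|=0.42472 <1
  x=-4.432: |R|=1.14762 >1
  x=-4.365: |R|=1.13176 >1
  x=-4.118: |R|=1.07110 >1
So |R|<1 on (-3.8462, 0).

(-3.8462, 0).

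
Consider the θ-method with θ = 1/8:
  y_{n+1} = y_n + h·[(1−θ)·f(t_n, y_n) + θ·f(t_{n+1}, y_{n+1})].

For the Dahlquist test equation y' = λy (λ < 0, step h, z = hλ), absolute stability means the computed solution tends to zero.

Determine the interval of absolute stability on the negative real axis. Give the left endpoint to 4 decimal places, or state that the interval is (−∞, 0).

On y'=λy, z=hλ:
  y_{n+1} = y_n + z·[7/8·y_n + 1/8·y_{n+1}] ⇒ (1 − 1/8z)y_{n+1} = (1 + 7/8z)y_n
  R(z) = (1 + 7/8z)/(1 − 1/8z).

Find x<0 with |R(x)|<1.
x=-0.84: |R|=0.2398
R=−1: 1+7/8x = −1+1/8x ⇒ -3/4x=2 ⇒ x=2/(-3/4)=-2.6667
Confirm numerically:
  x=-2.393: |R|=0.84201 <1
  x=-2.386: |R|=0.83786 <1
  x=-1.476: |R|=0.24610 <1
  x=-3.148: |R|=1.25906 >1
  x=-3.033: |R|=1.19922 >1
  x=-2.693: |R|=1.01478 >1
Interval (-2.6667, 0).

z∈(-2.6667,0).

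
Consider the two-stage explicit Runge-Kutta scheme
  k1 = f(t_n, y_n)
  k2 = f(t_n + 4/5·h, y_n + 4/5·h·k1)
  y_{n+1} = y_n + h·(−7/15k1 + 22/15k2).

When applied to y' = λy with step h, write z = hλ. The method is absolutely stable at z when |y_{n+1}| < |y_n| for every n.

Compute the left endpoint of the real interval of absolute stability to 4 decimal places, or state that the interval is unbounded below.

With y'=λy (z=hλ):
  k1=λy_n ⇒ h·k1=z·y_n;  k2=λ(1+4/5z)y_n ⇒ h·k2=z(1+4/5z)y_n
  y_{n+1}/y_n = 1 − 7/15z + 22/15z(1+4/5z) = 1 + z + 88/75z²
  ⇒ R(z) = 1 + z + 88/75z².

Boundary: |R(x)|=1, x<0.
x=-1.41: |R|=1.9227
R=1: x+88/75x²=0 ⇒ x=−75/88=-0.8523; min R=1−1/(4·88/75)=0.7869>−1
Confirm numerically:
  x=-0.759: |R|=0.91694 <1
  x=-0.429: |R|=0.78694 <1
  x=-0.386: |R|=0.78882 <1
  x=-1.419: |R|=1.94358 >1
  x=-1.068: |R|=1.27033 >1
  x=-0.891: |R|=1.04049 >1
Stable set (-0.8523, 0).

z* = -0.8523.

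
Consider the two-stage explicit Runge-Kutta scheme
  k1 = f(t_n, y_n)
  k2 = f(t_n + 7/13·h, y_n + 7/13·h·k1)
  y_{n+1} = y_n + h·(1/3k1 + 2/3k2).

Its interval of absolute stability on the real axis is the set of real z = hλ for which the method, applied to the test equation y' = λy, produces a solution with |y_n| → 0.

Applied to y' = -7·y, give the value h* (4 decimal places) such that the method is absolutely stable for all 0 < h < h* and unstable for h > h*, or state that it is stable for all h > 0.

(-2.7857,0); λ=-7 ⇒ h* = (39/14)/7 = 0.3980.

Set f=λy, z=hλ:
  k1=λy_n ⇒ h·k1=z·y_n;  k2=λ(1+7/13z)y_n ⇒ h·k2=z(1+7/13z)y_n
  y_{n+1}/y_n = 1 + 1/3z + 2/3z(1+7/13z) = 1 + z + 14/39z²
  Hence R(z) = 1 + z + 14/39z².

Need |R(x)|<1, x<0.
x=-1.33: |R|=0.3050
R=1: x+14/39x²=0 ⇒ x=−39/14=-2.7857; min R=1−1/(4·14/39)=0.3036>−1
Confirm numerically:
  x=-2.566: |R|=0.79761 <1
  x=-2.174: |R|=0.52261 <1
  x=-2.036: |R|=0.45205 <1
  x=-1.524: |R|=0.30975 <1
  x=-3.191: |R|=1.46425 >1
  x=-3.137: |R|=1.39558 >1
  x=-2.962: |R|=1.18744 >1
Interval (-2.7857, 0).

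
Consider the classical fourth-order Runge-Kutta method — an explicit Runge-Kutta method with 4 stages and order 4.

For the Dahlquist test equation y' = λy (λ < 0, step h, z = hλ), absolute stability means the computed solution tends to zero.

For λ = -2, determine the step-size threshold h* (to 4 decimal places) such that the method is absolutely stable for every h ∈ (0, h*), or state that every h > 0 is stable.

(-2.7853,0); λ=-2 ⇒ h* = 1.3926.

Test eqn y'=λy, z=hλ:
  order 4, 4-stage ⇒ R(z)=1+z+z^2/2+z^3/6+z^4/24
  (e.g. R(-1.74)=0.27773, |R|=0.27773)

Find x<0 with |R(x)|<1.
x=-1.74: |R|=0.2777
|R(-2.96)|=1.2970 |R(-2.66)|=0.8270 |R(-1.44)|=0.2783
Bisect:
  x_lo=-3.1410 |R|=1.6829  x_hi=-0.3970 |R|=0.6724
  mid=-1.76900 |R|=0.28108 →hi
  mid=-2.45502 |R|=0.60602 →hi
  mid=-2.79803 |R|=1.01937 →lo
  mid=-2.62653 |R|=0.78585 →hi
  mid=-2.71228 |R|=0.89538 →hi
  mid=-2.75515 |R|=0.95550 →hi
  mid=-2.77659 |R|=0.98696 →hi
  mid=-2.78731 |R|=1.00305 →lo
  mid=-2.78195 |R|=0.99497 →hi
  mid=-2.78463 |R|=0.99900 →hi
  ...
  [-2.78530,-2.78513] ⇒ x*=-2.7853
So |R|<1 on (-2.7853, 0).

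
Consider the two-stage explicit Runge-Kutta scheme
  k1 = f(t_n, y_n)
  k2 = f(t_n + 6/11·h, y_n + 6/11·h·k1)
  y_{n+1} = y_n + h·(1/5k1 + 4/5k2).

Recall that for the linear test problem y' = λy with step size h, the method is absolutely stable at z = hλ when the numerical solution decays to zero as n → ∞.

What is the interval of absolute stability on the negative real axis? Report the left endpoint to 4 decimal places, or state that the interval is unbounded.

On y'=λy, z=hλ:
  k1=λy_n ⇒ h·k1=z·y_n;  k2=λ(1+6/11z)y_n ⇒ h·k2=z(1+6/11z)y_n
  y_{n+1}/y_n = 1 + 1/5z + 4/5z(1+6/11z) = 1 + z + 24/55z²
  so R(z) = 1 + z + 24/55z².

Need |R(x)|<1, x<0.
x=-1.65: |R|=0.5380
R=1: x+24/55x²=0 ⇒ x=−55/24=-2.2917; min R=1−1/(4·24/55)=0.4271>−1
Confirm numerically:
  x=-1.889: |R|=0.66809 <1
  x=-1.873: |R|=0.65782 <1
  x=-1.155: |R|=0.42712 <1
  x=-1.130: |R|=0.42719 <1
  x=-2.570: |R|=1.31214 >1
  x=-2.374: |R|=1.08529 >1
So |R|<1 on (-2.2917, 0).

z∈(-2.2917,0).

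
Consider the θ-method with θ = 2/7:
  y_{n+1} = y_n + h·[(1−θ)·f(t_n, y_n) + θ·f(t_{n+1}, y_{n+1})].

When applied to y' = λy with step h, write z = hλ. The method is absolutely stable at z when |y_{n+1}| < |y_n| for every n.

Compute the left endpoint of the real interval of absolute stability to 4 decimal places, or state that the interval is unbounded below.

Test eqn y'=λy, z=hλ:
  y_{n+1} = y_n + z·[5/7·y_n + 2/7·y_{n+1}] ⇒ (1 − 2/7z)y_{n+1} = (1 + 5/7z)y_n
  ⇒ R(z) = (1 + 5/7z)/(1 − 2/7z).

Solve |R(x)|<1 on ℝ⁻.
x=-1.28: |R|=0.0628
R=−1: 1+5/7x = −1+2/7x ⇒ -3/7x=2 ⇒ x=2/(-3/7)=-4.6667
Confirm numerically:
  x=-4.467: |R|=0.96241 <1
  x=-3.597: |R|=0.77392 <1
  x=-3.334: |R|=0.70749 <1
  x=-3.190: |R|=0.66891 <1
  x=-4.995: |R|=1.05798 >1
  x=-4.905: |R|=1.04253 >1
So |R|<1 on (-4.6667, 0).

left endpoint -4.6667.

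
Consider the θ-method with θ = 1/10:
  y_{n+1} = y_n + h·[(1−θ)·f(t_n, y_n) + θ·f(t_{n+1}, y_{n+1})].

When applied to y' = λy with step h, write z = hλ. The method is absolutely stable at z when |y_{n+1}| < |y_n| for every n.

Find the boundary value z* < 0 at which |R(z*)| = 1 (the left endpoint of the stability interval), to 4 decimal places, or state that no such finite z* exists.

With y'=λy (z=hλ):
  y_{n+1} = y_n + z·[9/10·y_n + 1/10·y_{n+1}] ⇒ (1 − 1/10z)y_{n+1} = (1 + 9/10z)y_n
  ⇒ R(z) = (1 + 9/10z)/(1 − 1/10z).

Need |R(x)|<1, x<0.
x=-1.21: |R|=0.0794
R=−1: 1+9/10x = −1+1/10x ⇒ -4/5x=2 ⇒ x=2/(-4/5)=-2.5000
Confirm numerically:
  x=-2.175: |R|=0.78645 <1
  x=-1.860: |R|=0.56830 <1
  x=-1.040: |R|=0.05797 <1
  x=-3.052: |R|=1.33834 >1
  x=-2.737: |R|=1.14886 >1
  x=-2.632: |R|=1.08360 >1
So |R|<1 on (-2.5000, 0).

left endpoint -2.5000.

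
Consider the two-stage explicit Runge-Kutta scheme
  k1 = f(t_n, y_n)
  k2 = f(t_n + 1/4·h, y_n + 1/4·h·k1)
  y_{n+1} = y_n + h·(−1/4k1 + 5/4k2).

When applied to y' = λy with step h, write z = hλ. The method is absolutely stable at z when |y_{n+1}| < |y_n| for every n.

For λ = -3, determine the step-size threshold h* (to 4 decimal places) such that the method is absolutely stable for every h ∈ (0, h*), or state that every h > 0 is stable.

Set f=λy, z=hλ:
  k1=λy_n ⇒ h·k1=z·y_n;  k2=λ(1+1/4z)y_n ⇒ h·k2=z(1+1/4z)y_n
  y_{n+1}/y_n = 1 − 1/4z + 5/4z(1+1/4z) = 1 + z + 5/16z²
  ⇒ R(z) = 1 + z + 5/16z².

Find x<0 with |R(x)|<1.
x=-1.07: |R|=0.2878
R=1: x+5/16x²=0 ⇒ x=−16/5=-3.2000; min R=1−1/(4·5/16)=0.2000>−1
Confirm numerically:
  x=-1.899: |R|=0.22794 <1
  x=-1.844: |R|=0.21861 <1
  x=-1.747: |R|=0.20675 <1
  x=-3.748: |R|=1.64185 >1
  x=-3.650: |R|=1.51328 >1
  x=-3.301: |R|=1.10419 >1
So |R|<1 on (-3.2000, 0).

(-3.2000,0); λ=-3 ⇒ h* = (16/5)/3 = 1.0667.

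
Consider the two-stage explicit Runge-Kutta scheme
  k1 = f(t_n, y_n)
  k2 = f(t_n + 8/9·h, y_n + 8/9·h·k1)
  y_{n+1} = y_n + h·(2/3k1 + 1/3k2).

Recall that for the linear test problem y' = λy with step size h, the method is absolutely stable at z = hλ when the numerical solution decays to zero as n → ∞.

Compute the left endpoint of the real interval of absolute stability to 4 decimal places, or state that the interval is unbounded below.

z* = -3.3750.

Set f=λy, z=hλ:
  k1=λy_n ⇒ h·k1=z·y_n;  k2=λ(1+8/9z)y_n ⇒ h·k2=z(1+8/9z)y_n
  y_{n+1}/y_n = 1 + 2/3z + 1/3z(1+8/9z) = 1 + z + 8/27z²
  so R(z) = 1 + z + 8/27z².

Solve |R(x)|<1 on ℝ⁻.
x=-1.29: |R|=0.2031
R=1: x+8/27x²=0 ⇒ x=−27/8=-3.3750; min R=1−1/(4·8/27)=0.1562>−1
Confirm numerically:
  x=-3.308: |R|=0.93433 <1
  x=-2.731: |R|=0.47888 <1
  x=-2.609: |R|=0.40785 <1
  x=-1.935: |R|=0.17440 <1
  x=-3.702: |R|=1.35868 >1
  x=-3.448: |R|=1.07458 >1
Stable set (-3.3750, 0).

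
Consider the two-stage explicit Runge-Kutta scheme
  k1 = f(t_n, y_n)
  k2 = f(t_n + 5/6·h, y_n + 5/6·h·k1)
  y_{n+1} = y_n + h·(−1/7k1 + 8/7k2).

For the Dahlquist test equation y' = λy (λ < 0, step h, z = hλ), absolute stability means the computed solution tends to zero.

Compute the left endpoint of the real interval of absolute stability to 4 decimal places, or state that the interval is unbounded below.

Set f=λy, z=hλ:
  k1=λy_n ⇒ h·k1=z·y_n;  k2=λ(1+5/6z)y_n ⇒ h·k2=z(1+5/6z)y_n
  y_{n+1}/y_n = 1 − 1/7z + 8/7z(1+5/6z) = 1 + z + 20/21z²
  so R(z) = 1 + z + 20/21z².

Boundary: |R(x)|=1, x<0.
x=-1.06: |R|=1.0101
R=1: x+20/21x²=0 ⇒ x=−21/20=-1.0500; min R=1−1/(4·20/21)=0.7375>−1
Confirm numerically:
  x=-0.910: |R|=0.87867 <1
  x=-0.655: |R|=0.75360 <1
  x=-0.480: |R|=0.73943 <1
  x=-1.644: |R|=1.93003 >1
  x=-1.379: |R|=1.43209 >1
  x=-1.255: |R|=1.24502 >1
Stable set (-1.0500, 0).

z* = -1.0500.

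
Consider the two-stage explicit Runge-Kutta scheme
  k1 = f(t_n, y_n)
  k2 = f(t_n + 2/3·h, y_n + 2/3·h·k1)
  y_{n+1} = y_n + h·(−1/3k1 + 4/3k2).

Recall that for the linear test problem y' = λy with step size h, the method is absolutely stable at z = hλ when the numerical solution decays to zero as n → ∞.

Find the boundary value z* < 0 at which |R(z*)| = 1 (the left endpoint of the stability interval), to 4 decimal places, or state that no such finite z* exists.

z* = -1.1250.

Test eqn y'=λy, z=hλ:
  k1=λy_n ⇒ h·k1=z·y_n;  k2=λ(1+2/3z)y_n ⇒ h·k2=z(1+2/3z)y_n
  y_{n+1}/y_n = 1 − 1/3z + 4/3z(1+2/3z) = 1 + z + 8/9z²
  Hence R(z) = 1 + z + 8/9z².

Boundary: |R(x)|=1, x<0.
x=-0.56: |R|=0.7188
R=1: x+8/9x²=0 ⇒ x=−9/8=-1.1250; min R=1−1/(4·8/9)=0.7188>−1
Confirm numerically:
  x=-0.783: |R|=0.76197 <1
  x=-0.669: |R|=0.72883 <1
  x=-0.624: |R|=0.72211 <1
  x=-1.631: |R|=1.73359 >1
  x=-1.529: |R|=1.54908 >1
  x=-1.525: |R|=1.54222 >1
So |R|<1 on (-1.1250, 0).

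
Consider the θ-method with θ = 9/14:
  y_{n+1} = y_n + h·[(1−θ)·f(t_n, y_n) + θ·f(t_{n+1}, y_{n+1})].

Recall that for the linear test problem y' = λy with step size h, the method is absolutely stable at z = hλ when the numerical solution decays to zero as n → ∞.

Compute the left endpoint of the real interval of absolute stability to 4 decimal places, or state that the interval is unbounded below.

With y'=λy (z=hλ):
  y_{n+1} = y_n + z·[5/14·y_n + 9/14·y_{n+1}] ⇒ (1 − 9/14z)y_{n+1} = (1 + 5/14z)y_n
  ⇒ R(z) = (1 + 5/14z)/(1 − 9/14z).

Need |R(x)|<1, x<0.
x=-0.44: |R|=0.6570
x=-2: |R|=0.1250
x=-10: |R|=0.3462
x=-100: |R|=0.5317
θ=9/14≥1/2 ⇒ |1+5/14x|<|1−9/14x| ∀x<0 ⇒ stable on all of ℝ⁻.

(−∞, 0) — no finite endpoint.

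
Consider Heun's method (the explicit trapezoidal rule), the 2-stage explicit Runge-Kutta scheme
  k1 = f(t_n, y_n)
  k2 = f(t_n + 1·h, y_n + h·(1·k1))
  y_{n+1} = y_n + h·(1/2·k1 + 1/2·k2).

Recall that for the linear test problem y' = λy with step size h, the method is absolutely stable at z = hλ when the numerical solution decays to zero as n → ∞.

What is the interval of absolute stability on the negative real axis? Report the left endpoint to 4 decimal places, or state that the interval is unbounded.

(-2.0000, 0).

Test eqn y'=λy, z=hλ:
  order 2, 2-stage ⇒ R(z)=1+z+z^2/2
  (e.g. R(-0.73)=0.53645, |R|=0.53645)

Boundary: |R(x)|=1, x<0.
x=-0.73: |R|=0.5364
|R(-1.72)|=0.7592 |R(-0.98)|=0.5002 |R(-0.79)|=0.5221
Bisect:
  x_lo=-2.7317 |R|=1.9993  x_hi=-0.1674 |R|=0.8466
  mid=-1.44955 |R|=0.60105 →hi
  mid=-2.09061 |R|=1.09471 →lo
  mid=-1.77008 |R|=0.79651 →hi
  mid=-1.93034 |R|=0.93277 →hi
  mid=-2.01048 |R|=1.01053 →lo
  mid=-1.97041 |R|=0.97085 →hi
  mid=-1.99044 |R|=0.99049 →hi
  mid=-2.00046 |R|=1.00046 →lo
  mid=-1.99545 |R|=0.99546 →hi
  mid=-1.99795 |R|=0.99796 →hi
  ...
  [-2.00015,-1.99999] ⇒ x*=-2.0000
Stable set (-2.0000, 0).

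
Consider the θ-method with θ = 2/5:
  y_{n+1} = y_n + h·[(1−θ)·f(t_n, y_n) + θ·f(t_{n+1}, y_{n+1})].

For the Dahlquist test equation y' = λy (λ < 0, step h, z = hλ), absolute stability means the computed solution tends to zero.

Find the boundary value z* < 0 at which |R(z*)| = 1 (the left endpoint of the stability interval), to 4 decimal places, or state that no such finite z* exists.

Test eqn y'=λy, z=hλ:
  y_{n+1} = y_n + z·[3/5·y_n + 2/5·y_{n+1}] ⇒ (1 − 2/5z)y_{n+1} = (1 + 3/5z)y_n
  R(z) = (1 + 3/5z)/(1 − 2/5z).

Solve |R(x)|<1 on ℝ⁻.
x=-0.96: |R|=0.3064
R=−1: 1+3/5x = −1+2/5x ⇒ -1/5x=2 ⇒ x=2/(-1/5)=-10.0000
Confirm numerically:
  x=-9.713: |R|=0.98825 <1
  x=-8.569: |R|=0.93536 <1
  x=-6.343: |R|=0.79323 <1
  x=-6.001: |R|=0.76479 <1
  x=-10.574: |R|=1.02195 >1
  x=-10.544: |R|=1.02085 >1
So |R|<1 on (-10.0000, 0).

left endpoint -10.0000.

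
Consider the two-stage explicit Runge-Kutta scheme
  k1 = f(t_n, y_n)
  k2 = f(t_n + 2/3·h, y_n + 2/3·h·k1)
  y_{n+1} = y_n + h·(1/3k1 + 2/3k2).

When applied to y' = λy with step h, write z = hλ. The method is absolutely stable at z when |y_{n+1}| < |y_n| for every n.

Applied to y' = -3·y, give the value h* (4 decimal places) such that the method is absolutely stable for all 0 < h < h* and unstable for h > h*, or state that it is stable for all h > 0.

Set f=λy, z=hλ:
  k1=λy_n ⇒ h·k1=z·y_n;  k2=λ(1+2/3z)y_n ⇒ h·k2=z(1+2/3z)y_n
  y_{n+1}/y_n = 1 + 1/3z + 2/3z(1+2/3z) = 1 + z + 4/9z²
  so R(z) = 1 + z + 4/9z².

Solve |R(x)|<1 on ℝ⁻.
x=-1.14: |R|=0.4376
R=1: x+4/9x²=0 ⇒ x=−9/4=-2.2500; min R=1−1/(4·4/9)=0.4375>−1
Confirm numerically:
  x=-1.814: |R|=0.64849 <1
  x=-1.624: |R|=0.54817 <1
  x=-1.518: |R|=0.50614 <1
  x=-0.939: |R|=0.45288 <1
  x=-2.842: |R|=1.74776 >1
  x=-2.685: |R|=1.51910 >1
Stable set (-2.2500, 0).

(-2.2500,0); λ=-3 ⇒ h* = (9/4)/3 = 0.7500.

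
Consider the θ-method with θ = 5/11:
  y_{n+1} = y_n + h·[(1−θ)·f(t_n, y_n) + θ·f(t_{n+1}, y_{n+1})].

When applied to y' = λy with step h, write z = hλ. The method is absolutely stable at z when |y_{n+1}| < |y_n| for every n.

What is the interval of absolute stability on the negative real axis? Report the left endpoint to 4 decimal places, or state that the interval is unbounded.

With y'=λy (z=hλ):
  y_{n+1} = y_n + z·[6/11·y_n + 5/11·y_{n+1}] ⇒ (1 − 5/11z)y_{n+1} = (1 + 6/11z)y_n
  R(z) = (1 + 6/11z)/(1 − 5/11z).

Need |R(x)|<1, x<0.
x=-1.62: |R|=0.0670
R=−1: 1+6/11x = −1+5/11x ⇒ -1/11x=2 ⇒ x=2/(-1/11)=-22.0000
Confirm numerically:
  x=-20.929: |R|=0.99074 <1
  x=-17.182: |R|=0.95028 <1
  x=-10.294: |R|=0.81261 <1
  x=-8.867: |R|=0.76266 <1
  x=-22.524: |R|=1.00424 >1
  x=-22.255: |R|=1.00209 >1
So |R|<1 on (-22.0000, 0).

(-22.0000, 0).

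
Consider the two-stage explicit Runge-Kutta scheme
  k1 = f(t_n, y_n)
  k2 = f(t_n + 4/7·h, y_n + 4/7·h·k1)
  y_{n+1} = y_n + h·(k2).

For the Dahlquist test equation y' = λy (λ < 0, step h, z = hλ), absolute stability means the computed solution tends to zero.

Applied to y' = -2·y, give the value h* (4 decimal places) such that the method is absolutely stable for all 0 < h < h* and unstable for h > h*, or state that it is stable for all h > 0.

(-1.7500,0); λ=-2 ⇒ h* = (7/4)/2 = 0.8750.

On y'=λy, z=hλ:
  k1=λy_n ⇒ h·k1=z·y_n;  k2=λ(1+4/7z)y_n ⇒ h·k2=z(1+4/7z)y_n
  y_{n+1}/y_n = 1 + z(1+4/7z) = 1 + z + 4/7z²
  so R(z) = 1 + z + 4/7z².

Find x<0 with |R(x)|<1.
x=-1.64: |R|=0.8969
R=1: x+4/7x²=0 ⇒ x=−7/4=-1.7500; min R=1−1/(4·4/7)=0.5625>−1
Confirm numerically:
  x=-1.649: |R|=0.90483 <1
  x=-1.176: |R|=0.61427 <1
  x=-1.097: |R|=0.59066 <1
  x=-0.911: |R|=0.56324 <1
  x=-2.238: |R|=1.62408 >1
  x=-1.839: |R|=1.09353 >1
  x=-1.798: |R|=1.04932 >1
Stable set (-1.7500, 0).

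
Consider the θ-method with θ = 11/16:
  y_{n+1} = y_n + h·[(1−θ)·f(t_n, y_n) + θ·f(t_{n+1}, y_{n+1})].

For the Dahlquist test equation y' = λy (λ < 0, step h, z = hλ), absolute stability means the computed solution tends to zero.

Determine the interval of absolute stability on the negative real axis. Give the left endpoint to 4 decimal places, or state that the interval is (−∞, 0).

interval (−∞, 0).

Set f=λy, z=hλ:
  y_{n+1} = y_n + z·[5/16·y_n + 11/16·y_{n+1}] ⇒ (1 − 11/16z)y_{n+1} = (1 + 5/16z)y_n
  Hence R(z) = (1 + 5/16z)/(1 − 11/16z).

Solve |R(x)|<1 on ℝ⁻.
x=-0.75: |R|=0.5052
x=-2: |R|=0.1579
x=-10: |R|=0.2698
x=-100: |R|=0.4337
θ=11/16≥1/2 ⇒ |1+5/16x|<|1−11/16x| ∀x<0 ⇒ stable on all of ℝ⁻.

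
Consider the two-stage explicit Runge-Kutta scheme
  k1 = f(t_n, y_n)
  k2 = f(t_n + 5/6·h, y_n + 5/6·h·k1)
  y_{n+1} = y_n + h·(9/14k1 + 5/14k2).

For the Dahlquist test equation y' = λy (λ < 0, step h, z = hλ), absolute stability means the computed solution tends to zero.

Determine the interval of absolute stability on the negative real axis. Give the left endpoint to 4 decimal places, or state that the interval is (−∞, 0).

Test eqn y'=λy, z=hλ:
  k1=λy_n ⇒ h·k1=z·y_n;  k2=λ(1+5/6z)y_n ⇒ h·k2=z(1+5/6z)y_n
  y_{n+1}/y_n = 1 + 9/14z + 5/14z(1+5/6z) = 1 + z + 25/84z²
  so R(z) = 1 + z + 25/84z².

Find x<0 with |R(x)|<1.
x=-1.48: |R|=0.1719
R=1: x+25/84x²=0 ⇒ x=−84/25=-3.3600; min R=1−1/(4·25/84)=0.1600>−1
Confirm numerically:
  x=-2.462: |R|=0.34200 <1
  x=-1.942: |R|=0.18043 <1
  x=-1.839: |R|=0.16752 <1
  x=-1.354: |R|=0.19163 <1
  x=-3.774: |R|=1.46501 >1
  x=-3.749: |R|=1.43404 >1
  x=-3.633: |R|=1.29518 >1
So |R|<1 on (-3.3600, 0).

(-3.3600, 0).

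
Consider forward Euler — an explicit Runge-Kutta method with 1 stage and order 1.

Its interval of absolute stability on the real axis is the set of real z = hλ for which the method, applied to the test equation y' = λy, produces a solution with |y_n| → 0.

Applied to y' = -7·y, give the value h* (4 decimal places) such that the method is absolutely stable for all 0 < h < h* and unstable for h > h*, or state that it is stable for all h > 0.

(-2.0000,0); λ=-7 ⇒ h* = 0.2857.

On y'=λy, z=hλ:
  order 1, 1-stage ⇒ R(z)=1+z
  (e.g. R(-0.43)=0.57000, |R|=0.57000)

Need |R(x)|<1, x<0.
x=-0.43: |R|=0.5700
|R(-2.07)|=1.0700 |R(-0.83)|=0.1700 |R(-0.79)|=0.2100
Bisect:
  x_lo=-2.7742 |R|=1.7742  x_hi=-0.1255 |R|=0.8745
  mid=-1.44983 |R|=0.44983 →hi
  mid=-2.11199 |R|=1.11199 →lo
  mid=-1.78091 |R|=0.78091 →hi
  mid=-1.94645 |R|=0.94645 →hi
  mid=-2.02922 |R|=1.02922 →lo
  mid=-1.98784 |R|=0.98784 →hi
  mid=-2.00853 |R|=1.00853 →lo
  ...
  [-2.00012,-1.99996] ⇒ x*=-2.0000
Interval (-2.0000, 0).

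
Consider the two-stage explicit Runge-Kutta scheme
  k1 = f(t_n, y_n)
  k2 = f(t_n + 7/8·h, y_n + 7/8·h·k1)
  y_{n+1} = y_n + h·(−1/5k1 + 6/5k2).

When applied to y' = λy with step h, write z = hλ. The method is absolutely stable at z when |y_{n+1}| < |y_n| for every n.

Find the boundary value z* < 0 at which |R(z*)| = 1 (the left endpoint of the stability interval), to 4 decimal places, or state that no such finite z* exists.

Test eqn y'=λy, z=hλ:
  k1=λy_n ⇒ h·k1=z·y_n;  k2=λ(1+7/8z)y_n ⇒ h·k2=z(1+7/8z)y_n
  y_{n+1}/y_n = 1 − 1/5z + 6/5z(1+7/8z) = 1 + z + 21/20z²
  R(z) = 1 + z + 21/20z².

Boundary: |R(x)|=1, x<0.
x=-0.65: |R|=0.7936
R=1: x+21/20x²=0 ⇒ x=−20/21=-0.9524; min R=1−1/(4·21/20)=0.7619>−1
Confirm numerically:
  x=-0.584: |R|=0.77411 <1
  x=-0.538: |R|=0.76592 <1
  x=-0.428: |R|=0.76434 <1
  x=-0.385: |R|=0.77064 <1
  x=-1.487: |R|=1.83473 >1
  x=-1.149: |R|=1.23721 >1
  x=-1.145: |R|=1.23158 >1
Interval (-0.9524, 0).

z* = -0.9524.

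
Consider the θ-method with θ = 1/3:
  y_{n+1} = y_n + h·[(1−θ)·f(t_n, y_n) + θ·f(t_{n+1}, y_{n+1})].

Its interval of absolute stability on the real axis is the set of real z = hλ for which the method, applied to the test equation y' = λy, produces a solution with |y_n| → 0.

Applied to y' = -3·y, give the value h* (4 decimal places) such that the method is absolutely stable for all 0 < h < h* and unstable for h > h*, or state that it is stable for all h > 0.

On y'=λy, z=hλ:
  y_{n+1} = y_n + z·[2/3·y_n + 1/3·y_{n+1}] ⇒ (1 − 1/3z)y_{n+1} = (1 + 2/3z)y_n
  ⇒ R(z) = (1 + 2/3z)/(1 − 1/3z).

Solve |R(x)|<1 on ℝ⁻.
x=-0.43: |R|=0.6239
R=−1: 1+2/3x = −1+1/3x ⇒ -1/3x=2 ⇒ x=2/(-1/3)=-6.0000
Confirm numerically:
  x=-5.677: |R|=0.96278 <1
  x=-4.507: |R|=0.80112 <1
  x=-3.719: |R|=0.66051 <1
  x=-3.317: |R|=0.57527 <1
  x=-6.187: |R|=1.02035 >1
  x=-6.128: |R|=1.01402 >1
  x=-6.082: |R|=1.00903 >1
Stable set (-6.0000, 0).

(-6.0000,0); λ=-3 ⇒ h* = (6)/3 = 2.0000.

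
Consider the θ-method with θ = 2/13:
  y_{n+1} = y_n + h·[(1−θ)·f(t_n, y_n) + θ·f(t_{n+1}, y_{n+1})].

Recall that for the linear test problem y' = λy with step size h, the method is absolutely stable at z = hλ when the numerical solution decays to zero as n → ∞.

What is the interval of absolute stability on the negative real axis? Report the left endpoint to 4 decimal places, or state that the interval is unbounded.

With y'=λy (z=hλ):
  y_{n+1} = y_n + z·[11/13·y_n + 2/13·y_{n+1}] ⇒ (1 − 2/13z)y_{n+1} = (1 + 11/13z)y_n
  R(z) = (1 + 11/13z)/(1 − 2/13z).

Find x<0 with |R(x)|<1.
x=-1.18: |R|=0.0013
R=−1: 1+11/13x = −1+2/13x ⇒ -9/13x=2 ⇒ x=2/(-9/13)=-2.8889
Confirm numerically:
  x=-2.006: |R|=0.53292 <1
  x=-1.662: |R|=0.32357 <1
  x=-1.539: |R|=0.24437 <1
  x=-3.434: |R|=1.24693 >1
  x=-3.330: |R|=1.20193 >1
  x=-3.248: |R|=1.16578 >1
Stable set (-2.8889, 0).

(-2.8889, 0).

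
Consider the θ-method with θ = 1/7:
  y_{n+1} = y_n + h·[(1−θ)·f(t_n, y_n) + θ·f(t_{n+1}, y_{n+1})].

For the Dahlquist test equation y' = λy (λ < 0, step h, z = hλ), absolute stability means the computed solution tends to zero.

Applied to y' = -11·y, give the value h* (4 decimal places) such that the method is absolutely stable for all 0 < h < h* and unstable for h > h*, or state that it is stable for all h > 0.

(-2.8000,0); λ=-11 ⇒ h* = (14/5)/11 = 0.2545.

Set f=λy, z=hλ:
  y_{n+1} = y_n + z·[6/7·y_n + 1/7·y_{n+1}] ⇒ (1 − 1/7z)y_{n+1} = (1 + 6/7z)y_n
  R(z) = (1 + 6/7z)/(1 − 1/7z).

Find x<0 with |R(x)|<1.
x=-1.16: |R|=0.0049
R=−1: 1+6/7x = −1+1/7x ⇒ -5/7x=2 ⇒ x=2/(-5/7)=-2.8000
Confirm numerically:
  x=-2.493: |R|=0.83830 <1
  x=-2.483: |R|=0.83286 <1
  x=-1.527: |R|=0.25355 <1
  x=-3.233: |R|=1.21157 >1
  x=-3.222: |R|=1.20642 >1
Stable set (-2.8000, 0).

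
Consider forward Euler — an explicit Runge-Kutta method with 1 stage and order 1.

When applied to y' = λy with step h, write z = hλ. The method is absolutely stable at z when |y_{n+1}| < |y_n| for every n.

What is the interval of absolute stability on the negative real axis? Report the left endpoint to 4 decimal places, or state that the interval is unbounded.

z∈(-2.0000,0).

On y'=λy, z=hλ:
  order 1, 1-stage ⇒ R(z)=1+z
  (e.g. R(-0.63)=0.37000, |R|=0.37000)

Boundary: |R(x)|=1, x<0.
x=-0.63: |R|=0.3700
|R(-2.03)|=1.0300 |R(-1.23)|=0.2300 |R(-1.11)|=0.1100
Bisect:
  x_lo=-2.5525 |R|=1.5525  x_hi=-0.1212 |R|=0.8788
  mid=-1.33684 |R|=0.33684 →hi
  mid=-1.94468 |R|=0.94468 →hi
  mid=-2.24860 |R|=1.24860 →lo
  mid=-2.09664 |R|=1.09664 →lo
  mid=-2.02066 |R|=1.02066 →lo
  mid=-1.98267 |R|=0.98267 →hi
  mid=-2.00166 |R|=1.00166 →lo
  mid=-1.99217 |R|=0.99217 →hi
  mid=-1.99691 |R|=0.99691 →hi
  mid=-1.99929 |R|=0.99929 →hi
  ...
  [-2.00003,-1.99988] ⇒ x*=-2.0000
So |R|<1 on (-2.0000, 0).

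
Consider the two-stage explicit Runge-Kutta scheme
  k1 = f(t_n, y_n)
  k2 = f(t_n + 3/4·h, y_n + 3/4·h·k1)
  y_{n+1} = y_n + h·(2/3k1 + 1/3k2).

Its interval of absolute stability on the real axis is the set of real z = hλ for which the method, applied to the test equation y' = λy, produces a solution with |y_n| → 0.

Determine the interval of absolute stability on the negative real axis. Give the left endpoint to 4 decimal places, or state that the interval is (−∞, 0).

With y'=λy (z=hλ):
  k1=λy_n ⇒ h·k1=z·y_n;  k2=λ(1+3/4z)y_n ⇒ h·k2=z(1+3/4z)y_n
  y_{n+1}/y_n = 1 + 2/3z + 1/3z(1+3/4z) = 1 + z + 1/4z²
  so R(z) = 1 + z + 1/4z².

Find x<0 with |R(x)|<1.
x=-0.78: |R|=0.3721
R=1: x+1/4x²=0 ⇒ x=−4=-4.0000; min R=1−1/(4·1/4)=0.0000>−1
Confirm numerically:
  x=-2.973: |R|=0.23668 <1
  x=-1.999: |R|=0.00000 <1
  x=-1.637: |R|=0.03294 <1
  x=-4.467: |R|=1.52152 >1
  x=-4.285: |R|=1.30531 >1
  x=-4.085: |R|=1.08681 >1
So |R|<1 on (-4.0000, 0).

(-4.0000, 0).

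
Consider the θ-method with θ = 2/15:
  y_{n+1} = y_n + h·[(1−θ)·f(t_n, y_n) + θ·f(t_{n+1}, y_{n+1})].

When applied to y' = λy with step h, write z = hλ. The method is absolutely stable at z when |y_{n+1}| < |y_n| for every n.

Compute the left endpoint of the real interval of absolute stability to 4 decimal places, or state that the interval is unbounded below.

With y'=λy (z=hλ):
  y_{n+1} = y_n + z·[13/15·y_n + 2/15·y_{n+1}] ⇒ (1 − 2/15z)y_{n+1} = (1 + 13/15z)y_n
  ⇒ R(z) = (1 + 13/15z)/(1 − 2/15z).

Solve |R(x)|<1 on ℝ⁻.
x=-0.47: |R|=0.5577
R=−1: 1+13/15x = −1+2/15x ⇒ -11/15x=2 ⇒ x=2/(-11/15)=-2.7273
Confirm numerically:
  x=-2.316: |R|=0.76956 <1
  x=-1.863: |R|=0.49231 <1
  x=-1.826: |R|=0.46848 <1
  x=-3.172: |R|=1.22920 >1
  x=-3.146: |R|=1.21633 >1
  x=-3.090: |R|=1.18839 >1
Interval (-2.7273, 0).

left endpoint -2.7273.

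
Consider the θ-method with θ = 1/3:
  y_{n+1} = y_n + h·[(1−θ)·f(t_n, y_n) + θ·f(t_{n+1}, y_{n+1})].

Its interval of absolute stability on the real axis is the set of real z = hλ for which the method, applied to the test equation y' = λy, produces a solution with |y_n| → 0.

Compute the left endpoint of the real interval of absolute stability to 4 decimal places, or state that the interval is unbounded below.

Set f=λy, z=hλ:
  y_{n+1} = y_n + z·[2/3·y_n + 1/3·y_{n+1}] ⇒ (1 − 1/3z)y_{n+1} = (1 + 2/3z)y_n
  so R(z) = (1 + 2/3z)/(1 − 1/3z).

Solve |R(x)|<1 on ℝ⁻.
x=-1.51: |R|=0.0044
R=−1: 1+2/3x = −1+1/3x ⇒ -1/3x=2 ⇒ x=2/(-1/3)=-6.0000
Confirm numerically:
  x=-5.482: |R|=0.93893 <1
  x=-4.164: |R|=0.74372 <1
  x=-4.004: |R|=0.71502 <1
  x=-3.440: |R|=0.60248 <1
  x=-6.437: |R|=1.04631 >1
  x=-6.368: |R|=1.03928 >1
So |R|<1 on (-6.0000, 0).

left endpoint -6.0000.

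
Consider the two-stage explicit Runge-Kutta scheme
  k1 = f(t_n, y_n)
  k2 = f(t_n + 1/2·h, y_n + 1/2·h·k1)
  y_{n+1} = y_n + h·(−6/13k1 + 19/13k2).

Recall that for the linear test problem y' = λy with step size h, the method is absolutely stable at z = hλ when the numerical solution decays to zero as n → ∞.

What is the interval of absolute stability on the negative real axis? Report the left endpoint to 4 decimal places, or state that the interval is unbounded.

Test eqn y'=λy, z=hλ:
  k1=λy_n ⇒ h·k1=z·y_n;  k2=λ(1+1/2z)y_n ⇒ h·k2=z(1+1/2z)y_n
  y_{n+1}/y_n = 1 − 6/13z + 19/13z(1+1/2z) = 1 + z + 19/26z²
  R(z) = 1 + z + 19/26z².

Find x<0 with |R(x)|<1.
x=-0.71: |R|=0.6584
R=1: x+19/26x²=0 ⇒ x=−26/19=-1.3684; min R=1−1/(4·19/26)=0.6579>−1
Confirm numerically:
  x=-1.299: |R|=0.93410 <1
  x=-1.266: |R|=0.90524 <1
  x=-1.089: |R|=0.77763 <1
  x=-0.936: |R|=0.70422 <1
  x=-1.857: |R|=1.66302 >1
  x=-1.531: |R|=1.18189 >1
  x=-1.393: |R|=1.02502 >1
So |R|<1 on (-1.3684, 0).

(-1.3684, 0).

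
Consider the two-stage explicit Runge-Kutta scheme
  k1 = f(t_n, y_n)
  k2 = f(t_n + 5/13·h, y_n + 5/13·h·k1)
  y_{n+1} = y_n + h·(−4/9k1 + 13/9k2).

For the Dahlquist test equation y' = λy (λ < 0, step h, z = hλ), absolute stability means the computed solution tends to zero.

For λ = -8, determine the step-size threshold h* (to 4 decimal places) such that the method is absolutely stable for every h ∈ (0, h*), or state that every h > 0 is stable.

(-1.8000,0); λ=-8 ⇒ h* = (9/5)/8 = 0.2250.

With y'=λy (z=hλ):
  k1=λy_n ⇒ h·k1=z·y_n;  k2=λ(1+5/13z)y_n ⇒ h·k2=z(1+5/13z)y_n
  y_{n+1}/y_n = 1 − 4/9z + 13/9z(1+5/13z) = 1 + z + 5/9z²
  ⇒ R(z) = 1 + z + 5/9z².

Find x<0 with |R(x)|<1.
x=-1.34: |R|=0.6576
R=1: x+5/9x²=0 ⇒ x=−9/5=-1.8000; min R=1−1/(4·5/9)=0.5500>−1
Confirm numerically:
  x=-1.576: |R|=0.80388 <1
  x=-1.484: |R|=0.73948 <1
  x=-1.142: |R|=0.58254 <1
  x=-2.162: |R|=1.43480 >1
  x=-1.829: |R|=1.02947 >1
Stable set (-1.8000, 0).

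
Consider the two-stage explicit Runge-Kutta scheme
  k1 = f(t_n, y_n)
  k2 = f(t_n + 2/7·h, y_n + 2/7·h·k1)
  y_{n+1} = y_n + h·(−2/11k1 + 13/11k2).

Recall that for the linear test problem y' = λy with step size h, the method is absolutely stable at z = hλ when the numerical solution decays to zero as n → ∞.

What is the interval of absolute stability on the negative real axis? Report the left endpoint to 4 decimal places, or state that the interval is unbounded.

z∈(-2.9615,0).

With y'=λy (z=hλ):
  k1=λy_n ⇒ h·k1=z·y_n;  k2=λ(1+2/7z)y_n ⇒ h·k2=z(1+2/7z)y_n
  y_{n+1}/y_n = 1 − 2/11z + 13/11z(1+2/7z) = 1 + z + 26/77z²
  ⇒ R(z) = 1 + z + 26/77z².

Need |R(x)|<1, x<0.
x=-1.52: |R|=0.2601
R=1: x+26/77x²=0 ⇒ x=−77/26=-2.9615; min R=1−1/(4·26/77)=0.2596>−1
Confirm numerically:
  x=-2.635: |R|=0.70947 <1
  x=-2.156: |R|=0.41357 <1
  x=-1.895: |R|=0.31755 <1
  x=-1.744: |R|=0.28301 <1
  x=-3.415: |R|=1.52289 >1
  x=-2.994: |R|=1.03282 >1
Interval (-2.9615, 0).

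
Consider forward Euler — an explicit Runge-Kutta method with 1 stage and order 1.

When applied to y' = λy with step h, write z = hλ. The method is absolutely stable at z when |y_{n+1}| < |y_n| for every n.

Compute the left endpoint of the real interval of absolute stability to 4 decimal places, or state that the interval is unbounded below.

z* = -2.0000.

On y'=λy, z=hλ:
  order 1, 1-stage ⇒ R(z)=1+z
  (e.g. R(-0.56)=0.44000, |R|=0.44000)

Solve |R(x)|<1 on ℝ⁻.
x=-0.56: |R|=0.4400
|R(-2.27)|=1.2700 |R(-1.67)|=0.6700 |R(-0.94)|=0.0600
Bisect:
  x_lo=-2.7052 |R|=1.7052  x_hi=-0.1537 |R|=0.8463
  mid=-1.42944 |R|=0.42944 →hi
  mid=-2.06733 |R|=1.06733 →lo
  mid=-1.74839 |R|=0.74839 →hi
  mid=-1.90786 |R|=0.90786 →hi
  mid=-1.98760 |R|=0.98760 →hi
  mid=-2.02747 |R|=1.02747 →lo
  mid=-2.00753 |R|=1.00753 →lo
  ...
  [-2.00006,-1.99990] ⇒ x*=-2.0000
So |R|<1 on (-2.0000, 0).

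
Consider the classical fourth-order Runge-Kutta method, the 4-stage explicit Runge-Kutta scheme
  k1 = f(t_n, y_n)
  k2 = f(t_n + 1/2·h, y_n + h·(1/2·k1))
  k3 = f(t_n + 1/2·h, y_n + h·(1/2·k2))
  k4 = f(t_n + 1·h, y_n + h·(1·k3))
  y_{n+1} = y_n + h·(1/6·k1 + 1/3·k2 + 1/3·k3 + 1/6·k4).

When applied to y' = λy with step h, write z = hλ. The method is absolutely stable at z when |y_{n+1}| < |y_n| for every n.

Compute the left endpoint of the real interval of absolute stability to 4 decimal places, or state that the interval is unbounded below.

z* = -2.7853.

With y'=λy (z=hλ):
  order 4, 4-stage ⇒ R(z)=1+z+z^2/2+z^3/6+z^4/24
  (e.g. R(-1.17)=0.32559, |R|=0.32559)

Boundary: |R(x)|=1, x<0.
x=-1.17: |R|=0.3256
|R(-2.14)|=0.3903 |R(-2.11)|=0.3763 |R(-0.6)|=0.5494
Bisect:
  x_lo=-3.4761 |R|=2.6486  x_hi=-0.1895 |R|=0.8274
  mid=-1.83279 |R|=0.29083 →hi
  mid=-2.65444 |R|=0.81998 →hi
  mid=-3.06526 |R|=1.51095 →lo
  mid=-2.85985 |R|=1.11835 →lo
  mid=-2.75715 |R|=0.95838 →hi
  mid=-2.80850 |R|=1.03555 →lo
  mid=-2.78282 |R|=0.99628 →hi
  mid=-2.79566 |R|=1.01574 →lo
  ...
  [-2.78543,-2.78523] ⇒ x*=-2.7853
So |R|<1 on (-2.7853, 0).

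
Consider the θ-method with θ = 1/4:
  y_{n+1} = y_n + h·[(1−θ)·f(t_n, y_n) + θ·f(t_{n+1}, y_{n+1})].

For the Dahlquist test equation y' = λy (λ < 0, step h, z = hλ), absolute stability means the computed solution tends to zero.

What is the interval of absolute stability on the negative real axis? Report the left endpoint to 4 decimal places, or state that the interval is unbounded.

Set f=λy, z=hλ:
  y_{n+1} = y_n + z·[3/4·y_n + 1/4·y_{n+1}] ⇒ (1 − 1/4z)y_{n+1} = (1 + 3/4z)y_n
  so R(z) = (1 + 3/4z)/(1 − 1/4z).

Solve |R(x)|<1 on ℝ⁻.
x=-1.34: |R|=0.0037
R=−1: 1+3/4x = −1+1/4x ⇒ -1/2x=2 ⇒ x=2/(-1/2)=-4.0000
Confirm numerically:
  x=-3.525: |R|=0.87375 <1
  x=-2.610: |R|=0.57943 <1
  x=-2.392: |R|=0.49687 <1
  x=-2.259: |R|=0.44368 <1
  x=-4.510: |R|=1.11986 >1
  x=-4.308: |R|=1.07415 >1
Stable set (-4.0000, 0).

z∈(-4.0000,0).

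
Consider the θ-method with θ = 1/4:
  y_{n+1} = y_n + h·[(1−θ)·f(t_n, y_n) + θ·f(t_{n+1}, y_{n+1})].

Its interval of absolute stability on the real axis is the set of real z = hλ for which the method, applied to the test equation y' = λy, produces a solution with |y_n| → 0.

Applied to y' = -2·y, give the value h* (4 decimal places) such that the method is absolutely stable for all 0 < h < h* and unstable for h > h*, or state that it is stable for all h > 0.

(-4.0000,0); λ=-2 ⇒ h* = (4)/2 = 2.0000.

With y'=λy (z=hλ):
  y_{n+1} = y_n + z·[3/4·y_n + 1/4·y_{n+1}] ⇒ (1 − 1/4z)y_{n+1} = (1 + 3/4z)y_n
  R(z) = (1 + 3/4z)/(1 − 1/4z).

Find x<0 with |R(x)|<1.
x=-0.99: |R|=0.2064
R=−1: 1+3/4x = −1+1/4x ⇒ -1/2x=2 ⇒ x=2/(-1/2)=-4.0000
Confirm numerically:
  x=-3.193: |R|=0.77562 <1
  x=-2.733: |R|=0.62364 <1
  x=-1.634: |R|=0.16010 <1
  x=-4.291: |R|=1.07020 >1
  x=-4.067: |R|=1.01661 >1
  x=-4.048: |R|=1.01193 >1
Interval (-4.0000, 0).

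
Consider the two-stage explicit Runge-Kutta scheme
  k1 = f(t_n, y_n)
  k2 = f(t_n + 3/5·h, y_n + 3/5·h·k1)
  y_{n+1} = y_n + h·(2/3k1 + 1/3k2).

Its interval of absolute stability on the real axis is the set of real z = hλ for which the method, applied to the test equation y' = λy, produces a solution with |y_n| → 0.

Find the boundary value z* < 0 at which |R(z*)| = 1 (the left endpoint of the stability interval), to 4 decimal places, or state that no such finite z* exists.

left endpoint -5.0000.

On y'=λy, z=hλ:
  k1=λy_n ⇒ h·k1=z·y_n;  k2=λ(1+3/5z)y_n ⇒ h·k2=z(1+3/5z)y_n
  y_{n+1}/y_n = 1 + 2/3z + 1/3z(1+3/5z) = 1 + z + 1/5z²
  ⇒ R(z) = 1 + z + 1/5z².

Find x<0 with |R(x)|<1.
x=-0.65: |R|=0.4345
R=1: x+1/5x²=0 ⇒ x=−5=-5.0000; min R=1−1/(4·1/5)=-0.2500>−1
Confirm numerically:
  x=-3.039: |R|=0.19190 <1
  x=-3.033: |R|=0.19318 <1
  x=-2.099: |R|=0.21784 <1
  x=-5.324: |R|=1.34500 >1
  x=-5.254: |R|=1.26690 >1
Interval (-5.0000, 0).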